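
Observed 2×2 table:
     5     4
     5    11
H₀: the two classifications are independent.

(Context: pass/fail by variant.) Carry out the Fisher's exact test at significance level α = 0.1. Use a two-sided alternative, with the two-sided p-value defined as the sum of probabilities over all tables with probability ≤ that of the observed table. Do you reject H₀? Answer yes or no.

Margins: r₁=9, r₂=16, c₁=10, c₂=15, n=25
p_obs = C(9,5)·C(16,5)/C(25,10); sum pmf over tables with pmf ≤ p_obs
p-value (two-sided) = 0.39733
At α=0.1: p ≥ α → fail to reject H₀

reject H₀: no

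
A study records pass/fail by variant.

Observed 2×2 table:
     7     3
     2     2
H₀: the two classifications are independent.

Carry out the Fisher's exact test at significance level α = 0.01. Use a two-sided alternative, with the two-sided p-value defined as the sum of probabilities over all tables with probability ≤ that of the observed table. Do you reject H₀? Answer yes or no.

Margins: r₁=10, r₂=4, c₁=9, c₂=5, n=14
p_obs = C(10,7)·C(4,2)/C(14,9); sum pmf over tables with pmf ≤ p_obs
p-value (two-sided) = 0.58042
At α=0.01: p ≥ α → fail to reject H₀

reject H₀: no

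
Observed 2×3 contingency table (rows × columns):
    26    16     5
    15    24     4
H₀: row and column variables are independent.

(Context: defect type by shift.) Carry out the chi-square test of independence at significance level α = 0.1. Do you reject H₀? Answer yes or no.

reject H₀: no

Row totals [47, 43], col totals [41, 40, 9], n=90
χ² = (26−21.41)²/21.41 + (16−20.89)²/20.89 + (5−4.70)²/4.70 + (15−19.59)²/19.59 + (24−19.11)²/19.11 + (4−4.30)²/4.30 = 4.4934
df = 2
p-value (upper-tail) = 0.10575
At α=0.1: p ≥ α → fail to reject H₀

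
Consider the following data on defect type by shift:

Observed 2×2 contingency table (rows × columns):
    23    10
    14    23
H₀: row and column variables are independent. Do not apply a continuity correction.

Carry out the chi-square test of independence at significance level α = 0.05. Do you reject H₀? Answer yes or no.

Row totals [33, 37], col totals [37, 33], n=70
χ² = (23−17.44)²/17.44 + (10−15.56)²/15.56 + (14−19.56)²/19.56 + (23−17.44)²/17.44 = 7.1050
df = 1
p-value (upper-tail) = 0.00769
At α=0.05: p < α → reject H₀

reject H₀: yes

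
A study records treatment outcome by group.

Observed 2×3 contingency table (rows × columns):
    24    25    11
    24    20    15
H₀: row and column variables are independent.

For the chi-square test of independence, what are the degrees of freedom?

df = (r−1)(c−1) = (2−1)·(3−1) = 2

degrees of freedom = 2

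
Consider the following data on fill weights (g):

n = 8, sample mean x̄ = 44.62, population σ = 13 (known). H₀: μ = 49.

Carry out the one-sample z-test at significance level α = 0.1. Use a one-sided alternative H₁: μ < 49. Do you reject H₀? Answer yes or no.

SE = σ/√n = 13/√8 = 4.5962
z = (x̄−μ₀)/SE = (44.62−49)/4.5962 = -0.9530
p-value (one-sided, H₁ less) = 0.17030
At α=0.1: p ≥ α → fail to reject H₀

reject H₀: no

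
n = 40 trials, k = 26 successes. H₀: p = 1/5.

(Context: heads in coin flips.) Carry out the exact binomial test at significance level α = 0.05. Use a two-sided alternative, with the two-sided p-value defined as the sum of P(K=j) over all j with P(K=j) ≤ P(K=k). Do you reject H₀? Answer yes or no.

Exact binomial: n=40, k=26, p₀=1/5=0.2000
P(X=j) = C(n,j)·p₀^j·(1−p₀)^(n−j); p = Σ P(X=j) over j with P(X=j) ≤ P(X=26)
p-value (two-sided) = 0.00000
At α=0.05: p < α → reject H₀

reject H₀: yes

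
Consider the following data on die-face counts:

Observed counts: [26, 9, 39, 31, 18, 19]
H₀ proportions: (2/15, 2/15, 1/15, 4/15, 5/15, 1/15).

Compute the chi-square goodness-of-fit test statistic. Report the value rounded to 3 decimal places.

test statistic = 129.009

n = 142; E_i = n·p_i = [18.93, 18.93, 9.47, 37.87, 47.33, 9.47]
χ² = (26−18.93)²/18.93 + (9−18.93)²/18.93 + (39−9.47)²/9.47 + (31−37.87)²/37.87 + (18−47.33)²/47.33 + (19−9.47)²/9.47 = 129.0088
df = 5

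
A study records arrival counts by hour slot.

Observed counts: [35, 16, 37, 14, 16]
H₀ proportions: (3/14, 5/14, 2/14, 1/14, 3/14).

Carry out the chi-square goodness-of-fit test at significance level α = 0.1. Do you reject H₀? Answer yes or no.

n = 118; E_i = n·p_i = [25.29, 42.14, 16.86, 8.43, 25.29]
χ² = (35−25.29)²/25.29 + (16−42.14)²/42.14 + (37−16.86)²/16.86 + (14−8.43)²/8.43 + (16−25.29)²/25.29 = 51.1113
df = 4
p-value (upper-tail) = 0.00000
At α=0.1: p < α → reject H₀

reject H₀: yes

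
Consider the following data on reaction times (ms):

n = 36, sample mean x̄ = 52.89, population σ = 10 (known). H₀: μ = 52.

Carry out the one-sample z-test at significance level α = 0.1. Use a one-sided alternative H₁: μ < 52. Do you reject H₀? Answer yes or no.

reject H₀: no

SE = σ/√n = 10/√36 = 1.6667
z = (x̄−μ₀)/SE = (52.89−52)/1.6667 = 0.5340
p-value (one-sided, H₁ less) = 0.70333
At α=0.1: p ≥ α → fail to reject H₀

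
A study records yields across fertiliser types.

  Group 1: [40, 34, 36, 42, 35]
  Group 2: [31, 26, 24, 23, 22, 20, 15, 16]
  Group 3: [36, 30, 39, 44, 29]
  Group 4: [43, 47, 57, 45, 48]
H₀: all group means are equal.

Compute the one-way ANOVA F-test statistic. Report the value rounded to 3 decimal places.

Group means [37.40, 22.12, 35.60, 48.00], grand mean 34.000
SSB = Σnᵢ(x̄ᵢ−x̄)² = 2178.725; SSW = ΣΣ(x−x̄ᵢ)² = 511.275
MSB = 2178.725/3 = 726.2417; MSW = 511.275/19 = 26.9092
F = MSB/MSW = 26.9886
df = (3, 19)

test statistic = 26.989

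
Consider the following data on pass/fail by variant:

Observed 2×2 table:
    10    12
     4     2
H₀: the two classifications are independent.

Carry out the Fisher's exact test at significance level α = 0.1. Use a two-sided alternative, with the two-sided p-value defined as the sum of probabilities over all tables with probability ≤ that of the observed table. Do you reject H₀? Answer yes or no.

Margins: r₁=22, r₂=6, c₁=14, c₂=14, n=28
p_obs = C(22,10)·C(6,4)/C(28,14); sum pmf over tables with pmf ≤ p_obs
p-value (two-sided) = 0.64831
At α=0.1: p ≥ α → fail to reject H₀

reject H₀: no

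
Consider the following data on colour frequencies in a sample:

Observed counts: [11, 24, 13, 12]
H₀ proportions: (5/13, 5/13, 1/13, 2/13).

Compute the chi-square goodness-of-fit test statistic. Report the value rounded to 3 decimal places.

n = 60; E_i = n·p_i = [23.08, 23.08, 4.62, 9.23]
χ² = (11−23.08)²/23.08 + (24−23.08)²/23.08 + (13−4.62)²/4.62 + (12−9.23)²/9.23 = 22.4200
df = 3

test statistic = 22.420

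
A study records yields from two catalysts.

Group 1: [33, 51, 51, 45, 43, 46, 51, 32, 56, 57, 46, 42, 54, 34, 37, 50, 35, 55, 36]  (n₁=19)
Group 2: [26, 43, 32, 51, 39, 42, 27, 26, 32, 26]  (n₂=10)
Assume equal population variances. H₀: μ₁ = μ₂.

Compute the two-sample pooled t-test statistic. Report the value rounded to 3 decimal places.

test statistic = 3.153

x̄₁=44.947, s₁=8.409, n₁=19
x̄₂=34.400, s₂=8.859, n₂=10
s_p² = [18·8.409² + 9·8.859²]/27 = 73.3092
SE = √(s_p²·(1/19+1/10)) = 3.3450
t = (44.947−34.400)/3.3450 = 3.1531
df = 27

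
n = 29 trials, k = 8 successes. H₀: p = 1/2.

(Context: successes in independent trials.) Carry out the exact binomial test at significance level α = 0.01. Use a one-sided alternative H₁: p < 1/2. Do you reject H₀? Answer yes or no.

reject H₀: no

Exact binomial: n=29, k=8, p₀=1/2=0.5000
P(X≤8) from Σ C(n,i)·p₀^i·(1−p₀)^(n−i)
p-value (one-sided, H₁ less) = 0.01206
At α=0.01: p ≥ α → fail to reject H₀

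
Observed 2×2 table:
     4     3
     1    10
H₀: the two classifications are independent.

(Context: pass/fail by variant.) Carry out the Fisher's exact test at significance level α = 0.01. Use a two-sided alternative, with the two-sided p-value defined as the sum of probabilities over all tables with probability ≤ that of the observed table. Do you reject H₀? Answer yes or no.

reject H₀: no

Margins: r₁=7, r₂=11, c₁=5, c₂=13, n=18
p_obs = C(7,4)·C(11,1)/C(18,5); sum pmf over tables with pmf ≤ p_obs
p-value (two-sided) = 0.04739
At α=0.01: p ≥ α → fail to reject H₀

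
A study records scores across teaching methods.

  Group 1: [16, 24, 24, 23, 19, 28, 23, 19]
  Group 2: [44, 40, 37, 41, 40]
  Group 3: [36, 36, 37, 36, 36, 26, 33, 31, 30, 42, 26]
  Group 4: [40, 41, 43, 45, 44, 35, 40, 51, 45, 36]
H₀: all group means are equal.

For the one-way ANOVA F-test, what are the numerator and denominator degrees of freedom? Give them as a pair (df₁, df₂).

degrees of freedom = [3, 30]

k = 4 groups, N = 34 total
df = (k−1, N−k) = (4−1, 34−4) = (3, 30)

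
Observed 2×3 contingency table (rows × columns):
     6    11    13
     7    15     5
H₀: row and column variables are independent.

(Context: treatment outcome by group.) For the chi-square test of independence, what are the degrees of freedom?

df = (r−1)(c−1) = (2−1)·(3−1) = 2

degrees of freedom = 2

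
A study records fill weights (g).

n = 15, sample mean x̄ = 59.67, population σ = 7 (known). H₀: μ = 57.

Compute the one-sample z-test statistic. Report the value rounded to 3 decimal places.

SE = σ/√n = 7/√15 = 1.8074
z = (x̄−μ₀)/SE = (59.67−57)/1.8074 = 1.4773

test statistic = 1.477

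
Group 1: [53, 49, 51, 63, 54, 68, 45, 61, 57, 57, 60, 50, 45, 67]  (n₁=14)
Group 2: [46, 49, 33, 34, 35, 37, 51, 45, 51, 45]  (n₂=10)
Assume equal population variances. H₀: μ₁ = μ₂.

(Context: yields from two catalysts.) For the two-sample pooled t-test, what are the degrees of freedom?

df = n₁ + n₂ − 2 = 14 + 10 − 2 = 22

degrees of freedom = 22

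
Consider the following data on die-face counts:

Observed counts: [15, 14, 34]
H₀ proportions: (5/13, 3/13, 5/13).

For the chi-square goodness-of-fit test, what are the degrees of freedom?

df = k − 1 = 3 − 1 = 2

degrees of freedom = 2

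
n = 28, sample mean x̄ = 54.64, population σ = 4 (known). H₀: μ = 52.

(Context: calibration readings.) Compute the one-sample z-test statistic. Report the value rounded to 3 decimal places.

test statistic = 3.492

SE = σ/√n = 4/√28 = 0.7559
z = (x̄−μ₀)/SE = (54.64−52)/0.7559 = 3.4924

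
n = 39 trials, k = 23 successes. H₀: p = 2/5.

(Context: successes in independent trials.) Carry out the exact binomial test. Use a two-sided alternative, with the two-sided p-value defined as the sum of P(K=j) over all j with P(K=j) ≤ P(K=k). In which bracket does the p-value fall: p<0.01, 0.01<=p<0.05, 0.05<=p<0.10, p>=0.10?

p-value bracket: 0.01<=p<0.05

Exact binomial: n=39, k=23, p₀=2/5=0.4000
P(X=j) = C(n,j)·p₀^j·(1−p₀)^(n−j); p = Σ P(X=j) over j with P(X=j) ≤ P(X=23)
p-value (two-sided) = 0.02104
→ bracket: 0.01<=p<0.05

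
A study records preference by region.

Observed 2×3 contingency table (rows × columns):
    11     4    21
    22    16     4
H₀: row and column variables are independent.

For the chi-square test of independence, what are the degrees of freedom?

df = (r−1)(c−1) = (2−1)·(3−1) = 2

degrees of freedom = 2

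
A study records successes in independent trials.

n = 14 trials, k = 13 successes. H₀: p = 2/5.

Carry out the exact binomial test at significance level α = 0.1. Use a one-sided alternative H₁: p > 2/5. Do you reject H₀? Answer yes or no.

Exact binomial: n=14, k=13, p₀=2/5=0.4000
P(X≥13) from Σ C(n,i)·p₀^i·(1−p₀)^(n−i)
p-value (one-sided, H₁ greater) = 0.00006
At α=0.1: p < α → reject H₀

reject H₀: yes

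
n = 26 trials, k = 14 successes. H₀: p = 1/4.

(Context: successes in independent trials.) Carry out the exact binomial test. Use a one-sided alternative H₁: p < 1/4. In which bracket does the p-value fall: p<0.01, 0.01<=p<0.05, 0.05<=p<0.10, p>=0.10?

p-value bracket: p>=0.10

Exact binomial: n=26, k=14, p₀=1/4=0.2500
P(X≤14) from Σ C(n,i)·p₀^i·(1−p₀)^(n−i)
p-value (one-sided, H₁ less) = 0.99961
→ bracket: p>=0.10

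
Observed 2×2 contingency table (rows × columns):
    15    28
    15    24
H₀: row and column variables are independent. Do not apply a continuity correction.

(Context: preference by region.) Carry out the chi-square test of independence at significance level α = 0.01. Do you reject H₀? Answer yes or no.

reject H₀: no

Row totals [43, 39], col totals [30, 52], n=82
χ² = (15−15.73)²/15.73 + (28−27.27)²/27.27 + (15−14.27)²/14.27 + (24−24.73)²/24.73 = 0.1128
df = 1
p-value (upper-tail) = 0.73693
At α=0.01: p ≥ α → fail to reject H₀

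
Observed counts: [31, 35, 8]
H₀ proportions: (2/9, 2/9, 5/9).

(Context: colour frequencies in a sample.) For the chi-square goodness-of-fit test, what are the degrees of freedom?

degrees of freedom = 2

df = k − 1 = 3 − 1 = 2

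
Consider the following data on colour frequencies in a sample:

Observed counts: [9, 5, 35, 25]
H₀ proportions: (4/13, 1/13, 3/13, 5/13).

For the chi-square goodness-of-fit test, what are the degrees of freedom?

degrees of freedom = 3

df = k − 1 = 4 − 1 = 3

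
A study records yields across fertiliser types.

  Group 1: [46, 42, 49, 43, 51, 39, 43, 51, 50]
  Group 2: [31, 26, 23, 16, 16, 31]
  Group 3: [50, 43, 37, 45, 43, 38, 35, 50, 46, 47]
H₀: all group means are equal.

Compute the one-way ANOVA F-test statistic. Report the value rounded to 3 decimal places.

test statistic = 34.494

Group means [46.00, 23.83, 43.40], grand mean 39.640
SSB = Σnᵢ(x̄ᵢ−x̄)² = 2004.527; SSW = ΣΣ(x−x̄ᵢ)² = 639.233
MSB = 2004.527/2 = 1002.2633; MSW = 639.233/22 = 29.0561
F = MSB/MSW = 34.4941
df = (2, 22)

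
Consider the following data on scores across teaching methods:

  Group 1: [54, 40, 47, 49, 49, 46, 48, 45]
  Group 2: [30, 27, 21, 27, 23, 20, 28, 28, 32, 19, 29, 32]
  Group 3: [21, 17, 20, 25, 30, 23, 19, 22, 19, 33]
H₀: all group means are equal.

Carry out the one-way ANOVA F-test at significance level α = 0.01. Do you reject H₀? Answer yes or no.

reject H₀: yes

Group means [47.25, 26.33, 22.90], grand mean 30.767
SSB = Σnᵢ(x̄ᵢ−x̄)² = 3028.300; SSW = ΣΣ(x−x̄ᵢ)² = 571.067
MSB = 3028.300/2 = 1514.1500; MSW = 571.067/27 = 21.1506
F = MSB/MSW = 71.5889
df = (2, 27)
p-value (upper-tail) = 0.00000
At α=0.01: p < α → reject H₀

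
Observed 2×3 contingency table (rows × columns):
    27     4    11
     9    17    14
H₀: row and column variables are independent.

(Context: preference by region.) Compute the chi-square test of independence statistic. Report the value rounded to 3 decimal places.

Row totals [42, 40], col totals [36, 21, 25], n=82
χ² = (27−18.44)²/18.44 + (4−10.76)²/10.76 + (11−12.80)²/12.80 + (9−17.56)²/17.56 + (17−10.24)²/10.24 + (14−12.20)²/12.20 = 17.3692
df = 2

test statistic = 17.369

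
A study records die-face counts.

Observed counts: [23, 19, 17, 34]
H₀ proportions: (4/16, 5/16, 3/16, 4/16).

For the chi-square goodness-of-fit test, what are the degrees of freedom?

df = k − 1 = 4 − 1 = 3

degrees of freedom = 3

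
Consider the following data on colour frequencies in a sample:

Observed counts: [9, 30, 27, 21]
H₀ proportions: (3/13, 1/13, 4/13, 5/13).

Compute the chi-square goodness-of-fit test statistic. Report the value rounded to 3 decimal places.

test statistic = 91.929

n = 87; E_i = n·p_i = [20.08, 6.69, 26.77, 33.46]
χ² = (9−20.08)²/20.08 + (30−6.69)²/6.69 + (27−26.77)²/26.77 + (21−33.46)²/33.46 = 91.9293
df = 3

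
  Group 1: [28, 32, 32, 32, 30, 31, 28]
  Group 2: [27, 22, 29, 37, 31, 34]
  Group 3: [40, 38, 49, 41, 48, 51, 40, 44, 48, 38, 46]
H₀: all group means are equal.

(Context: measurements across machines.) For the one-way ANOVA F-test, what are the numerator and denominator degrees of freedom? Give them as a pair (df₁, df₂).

k = 3 groups, N = 24 total
df = (k−1, N−k) = (3−1, 24−3) = (2, 21)

degrees of freedom = [2, 21]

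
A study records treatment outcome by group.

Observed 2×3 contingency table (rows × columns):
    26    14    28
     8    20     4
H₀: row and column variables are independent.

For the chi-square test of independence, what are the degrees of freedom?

degrees of freedom = 2

df = (r−1)(c−1) = (2−1)·(3−1) = 2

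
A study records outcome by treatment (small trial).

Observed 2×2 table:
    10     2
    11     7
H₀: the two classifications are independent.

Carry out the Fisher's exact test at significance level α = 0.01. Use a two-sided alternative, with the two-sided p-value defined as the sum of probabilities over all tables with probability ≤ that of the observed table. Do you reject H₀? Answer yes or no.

reject H₀: no

Margins: r₁=12, r₂=18, c₁=21, c₂=9, n=30
p_obs = C(12,10)·C(18,11)/C(30,21); sum pmf over tables with pmf ≤ p_obs
p-value (two-sided) = 0.24871
At α=0.01: p ≥ α → fail to reject H₀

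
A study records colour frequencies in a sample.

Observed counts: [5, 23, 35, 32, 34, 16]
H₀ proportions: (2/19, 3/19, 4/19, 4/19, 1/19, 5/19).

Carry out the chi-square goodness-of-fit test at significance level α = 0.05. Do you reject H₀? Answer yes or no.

n = 145; E_i = n·p_i = [15.26, 22.89, 30.53, 30.53, 7.63, 38.16]
χ² = (5−15.26)²/15.26 + (23−22.89)²/22.89 + (35−30.53)²/30.53 + (32−30.53)²/30.53 + (34−7.63)²/7.63 + (16−38.16)²/38.16 = 111.6026
df = 5
p-value (upper-tail) = 0.00000
At α=0.05: p < α → reject H₀

reject H₀: yes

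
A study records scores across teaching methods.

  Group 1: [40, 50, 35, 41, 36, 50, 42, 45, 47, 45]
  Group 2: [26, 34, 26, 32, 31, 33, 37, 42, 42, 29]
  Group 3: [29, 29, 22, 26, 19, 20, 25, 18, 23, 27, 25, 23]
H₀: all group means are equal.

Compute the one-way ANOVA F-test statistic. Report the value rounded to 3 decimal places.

test statistic = 42.347

Group means [43.10, 33.20, 23.83], grand mean 32.781
SSB = Σnᵢ(x̄ᵢ−x̄)² = 2027.302; SSW = ΣΣ(x−x̄ᵢ)² = 694.167
MSB = 2027.302/2 = 1013.6510; MSW = 694.167/29 = 23.9368
F = MSB/MSW = 42.3470
df = (2, 29)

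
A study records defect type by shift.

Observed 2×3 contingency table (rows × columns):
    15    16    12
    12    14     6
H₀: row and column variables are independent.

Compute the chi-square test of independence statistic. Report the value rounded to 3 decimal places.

Row totals [43, 32], col totals [27, 30, 18], n=75
χ² = (15−15.48)²/15.48 + (16−17.20)²/17.20 + (12−10.32)²/10.32 + (12−11.52)²/11.52 + (14−12.80)²/12.80 + (6−7.68)²/7.68 = 0.8721
df = 2

test statistic = 0.872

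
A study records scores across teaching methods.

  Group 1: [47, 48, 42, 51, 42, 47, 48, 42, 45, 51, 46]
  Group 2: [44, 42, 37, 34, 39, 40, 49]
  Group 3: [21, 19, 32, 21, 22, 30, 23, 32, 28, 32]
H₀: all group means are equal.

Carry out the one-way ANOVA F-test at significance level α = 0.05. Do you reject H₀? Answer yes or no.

reject H₀: yes

Group means [46.27, 40.71, 26.00], grand mean 37.643
SSB = Σnᵢ(x̄ᵢ−x̄)² = 2240.818; SSW = ΣΣ(x−x̄ᵢ)² = 503.610
MSB = 2240.818/2 = 1120.4091; MSW = 503.610/25 = 20.1444
F = MSB/MSW = 55.6188
df = (2, 25)
p-value (upper-tail) = 0.00000
At α=0.05: p < α → reject H₀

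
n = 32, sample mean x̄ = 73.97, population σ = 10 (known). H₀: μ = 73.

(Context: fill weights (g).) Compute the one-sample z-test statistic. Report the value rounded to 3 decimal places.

SE = σ/√n = 10/√32 = 1.7678
z = (x̄−μ₀)/SE = (73.97−73)/1.7678 = 0.5487

test statistic = 0.549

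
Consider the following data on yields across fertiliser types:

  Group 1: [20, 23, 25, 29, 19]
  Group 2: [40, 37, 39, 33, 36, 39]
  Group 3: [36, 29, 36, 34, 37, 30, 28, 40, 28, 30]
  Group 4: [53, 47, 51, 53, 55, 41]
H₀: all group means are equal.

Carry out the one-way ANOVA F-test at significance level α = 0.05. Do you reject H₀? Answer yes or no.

Group means [23.20, 37.33, 32.80, 50.00], grand mean 35.852
SSB = Σnᵢ(x̄ᵢ−x̄)² = 2107.674; SSW = ΣΣ(x−x̄ᵢ)² = 399.733
MSB = 2107.674/3 = 702.5580; MSW = 399.733/23 = 17.3797
F = MSB/MSW = 40.4240
df = (3, 23)
p-value (upper-tail) = 0.00000
At α=0.05: p < α → reject H₀

reject H₀: yes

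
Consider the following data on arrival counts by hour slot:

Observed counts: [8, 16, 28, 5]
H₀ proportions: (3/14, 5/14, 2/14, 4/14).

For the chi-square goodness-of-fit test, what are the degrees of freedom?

degrees of freedom = 3

df = k − 1 = 4 − 1 = 3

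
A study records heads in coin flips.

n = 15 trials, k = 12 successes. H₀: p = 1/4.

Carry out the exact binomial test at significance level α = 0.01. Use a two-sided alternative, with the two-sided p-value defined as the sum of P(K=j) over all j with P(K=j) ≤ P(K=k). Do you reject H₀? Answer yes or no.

Exact binomial: n=15, k=12, p₀=1/4=0.2500
P(X=j) = C(n,j)·p₀^j·(1−p₀)^(n−j); p = Σ P(X=j) over j with P(X=j) ≤ P(X=12)
p-value (two-sided) = 0.00001
At α=0.01: p < α → reject H₀

reject H₀: yes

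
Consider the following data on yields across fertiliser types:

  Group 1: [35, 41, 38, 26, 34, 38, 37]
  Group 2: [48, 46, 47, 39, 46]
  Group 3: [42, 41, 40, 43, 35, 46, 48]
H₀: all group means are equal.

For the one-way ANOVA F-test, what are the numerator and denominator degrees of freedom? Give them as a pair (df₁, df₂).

degrees of freedom = [2, 16]

k = 3 groups, N = 19 total
df = (k−1, N−k) = (3−1, 19−3) = (2, 16)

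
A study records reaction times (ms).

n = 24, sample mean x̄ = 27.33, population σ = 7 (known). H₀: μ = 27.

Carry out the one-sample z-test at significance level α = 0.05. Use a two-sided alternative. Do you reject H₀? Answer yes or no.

reject H₀: no

SE = σ/√n = 7/√24 = 1.4289
z = (x̄−μ₀)/SE = (27.33−27)/1.4289 = 0.2310
p-value (two-sided) = 0.81735
At α=0.05: p ≥ α → fail to reject H₀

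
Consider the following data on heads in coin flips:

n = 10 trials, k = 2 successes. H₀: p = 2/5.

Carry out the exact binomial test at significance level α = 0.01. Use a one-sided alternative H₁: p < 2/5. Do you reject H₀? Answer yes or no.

reject H₀: no

Exact binomial: n=10, k=2, p₀=2/5=0.4000
P(X≤2) from Σ C(n,i)·p₀^i·(1−p₀)^(n−i)
p-value (one-sided, H₁ less) = 0.16729
At α=0.01: p ≥ α → fail to reject H₀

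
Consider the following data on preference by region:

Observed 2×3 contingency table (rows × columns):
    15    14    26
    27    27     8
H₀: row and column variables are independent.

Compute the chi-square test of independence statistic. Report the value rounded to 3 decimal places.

Row totals [55, 62], col totals [42, 41, 34], n=117
χ² = (15−19.74)²/19.74 + (14−19.27)²/19.27 + (26−15.98)²/15.98 + (27−22.26)²/22.26 + (27−21.73)²/21.73 + (8−18.02)²/18.02 = 16.7210
df = 2

test statistic = 16.721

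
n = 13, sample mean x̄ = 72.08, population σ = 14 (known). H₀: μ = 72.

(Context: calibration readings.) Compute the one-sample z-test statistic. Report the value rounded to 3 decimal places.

test statistic = 0.021

SE = σ/√n = 14/√13 = 3.8829
z = (x̄−μ₀)/SE = (72.08−72)/3.8829 = 0.0206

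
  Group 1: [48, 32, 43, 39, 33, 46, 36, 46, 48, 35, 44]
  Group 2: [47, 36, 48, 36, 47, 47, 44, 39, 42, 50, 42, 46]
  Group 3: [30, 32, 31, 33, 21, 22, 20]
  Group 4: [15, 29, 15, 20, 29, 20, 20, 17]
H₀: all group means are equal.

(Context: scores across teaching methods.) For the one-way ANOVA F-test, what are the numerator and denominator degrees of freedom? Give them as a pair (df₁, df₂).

degrees of freedom = [3, 34]

k = 4 groups, N = 38 total
df = (k−1, N−k) = (4−1, 38−4) = (3, 34)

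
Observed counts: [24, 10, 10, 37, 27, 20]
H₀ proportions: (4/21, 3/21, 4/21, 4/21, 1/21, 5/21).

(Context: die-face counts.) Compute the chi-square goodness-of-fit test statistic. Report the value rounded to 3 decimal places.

test statistic = 94.072

n = 128; E_i = n·p_i = [24.38, 18.29, 24.38, 24.38, 6.10, 30.48]
χ² = (24−24.38)²/24.38 + (10−18.29)²/18.29 + (10−24.38)²/24.38 + (37−24.38)²/24.38 + (27−6.10)²/6.10 + (20−30.48)²/30.48 = 94.0723
df = 5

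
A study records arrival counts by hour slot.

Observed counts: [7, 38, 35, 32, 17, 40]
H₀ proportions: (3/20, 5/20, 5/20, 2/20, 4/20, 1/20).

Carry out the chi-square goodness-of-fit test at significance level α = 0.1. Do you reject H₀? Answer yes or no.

n = 169; E_i = n·p_i = [25.35, 42.25, 42.25, 16.90, 33.80, 8.45]
χ² = (7−25.35)²/25.35 + (38−42.25)²/42.25 + (35−42.25)²/42.25 + (32−16.90)²/16.90 + (17−33.80)²/33.80 + (40−8.45)²/8.45 = 154.5957
df = 5
p-value (upper-tail) = 0.00000
At α=0.1: p < α → reject H₀

reject H₀: yes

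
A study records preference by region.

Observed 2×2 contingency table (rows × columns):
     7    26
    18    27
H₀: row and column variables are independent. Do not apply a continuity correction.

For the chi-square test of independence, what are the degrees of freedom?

degrees of freedom = 1

df = (r−1)(c−1) = (2−1)·(2−1) = 1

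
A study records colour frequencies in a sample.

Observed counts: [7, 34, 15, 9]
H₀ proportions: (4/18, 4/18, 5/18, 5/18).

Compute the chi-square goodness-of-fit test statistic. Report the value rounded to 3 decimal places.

n = 65; E_i = n·p_i = [14.44, 14.44, 18.06, 18.06]
χ² = (7−14.44)²/14.44 + (34−14.44)²/14.44 + (15−18.06)²/18.06 + (9−18.06)²/18.06 = 35.3708
df = 3

test statistic = 35.371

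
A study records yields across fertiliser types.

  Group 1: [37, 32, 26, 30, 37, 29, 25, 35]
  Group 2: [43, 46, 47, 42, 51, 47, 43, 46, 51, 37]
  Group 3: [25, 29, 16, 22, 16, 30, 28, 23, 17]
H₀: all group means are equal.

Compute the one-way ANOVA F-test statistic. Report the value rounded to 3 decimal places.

Group means [31.38, 45.30, 22.89], grand mean 33.704
SSB = Σnᵢ(x̄ᵢ−x̄)² = 2440.766; SSW = ΣΣ(x−x̄ᵢ)² = 564.864
MSB = 2440.766/2 = 1220.3829; MSW = 564.864/24 = 23.5360
F = MSB/MSW = 51.8518
df = (2, 24)

test statistic = 51.852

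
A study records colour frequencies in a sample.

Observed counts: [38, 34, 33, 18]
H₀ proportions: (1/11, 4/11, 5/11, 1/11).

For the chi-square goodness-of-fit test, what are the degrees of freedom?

degrees of freedom = 3

df = k − 1 = 4 − 1 = 3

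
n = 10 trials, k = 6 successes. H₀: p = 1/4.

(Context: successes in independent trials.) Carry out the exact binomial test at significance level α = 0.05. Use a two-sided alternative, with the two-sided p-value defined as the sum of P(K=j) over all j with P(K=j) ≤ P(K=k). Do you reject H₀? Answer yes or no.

reject H₀: yes

Exact binomial: n=10, k=6, p₀=1/4=0.2500
P(X=j) = C(n,j)·p₀^j·(1−p₀)^(n−j); p = Σ P(X=j) over j with P(X=j) ≤ P(X=6)
p-value (two-sided) = 0.01973
At α=0.05: p < α → reject H₀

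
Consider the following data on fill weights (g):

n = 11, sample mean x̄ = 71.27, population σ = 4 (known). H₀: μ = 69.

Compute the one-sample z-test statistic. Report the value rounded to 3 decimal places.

test statistic = 1.882

SE = σ/√n = 4/√11 = 1.2060
z = (x̄−μ₀)/SE = (71.27−69)/1.2060 = 1.8822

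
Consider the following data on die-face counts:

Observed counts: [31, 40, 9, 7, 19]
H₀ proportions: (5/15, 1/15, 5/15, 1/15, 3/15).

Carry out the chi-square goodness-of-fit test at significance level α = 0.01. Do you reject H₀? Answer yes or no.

reject H₀: yes

n = 106; E_i = n·p_i = [35.33, 7.07, 35.33, 7.07, 21.20]
χ² = (31−35.33)²/35.33 + (40−7.07)²/7.07 + (9−35.33)²/35.33 + (7−7.07)²/7.07 + (19−21.20)²/21.20 = 173.8679
df = 4
p-value (upper-tail) = 0.00000
At α=0.01: p < α → reject H₀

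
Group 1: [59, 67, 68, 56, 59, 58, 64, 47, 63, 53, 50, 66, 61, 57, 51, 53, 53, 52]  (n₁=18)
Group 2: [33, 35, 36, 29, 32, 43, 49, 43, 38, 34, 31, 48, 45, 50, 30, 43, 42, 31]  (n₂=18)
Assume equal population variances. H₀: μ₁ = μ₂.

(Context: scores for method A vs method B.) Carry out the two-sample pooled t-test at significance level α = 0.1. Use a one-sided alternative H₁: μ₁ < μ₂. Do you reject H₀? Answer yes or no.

reject H₀: no

x̄₁=57.611, s₁=6.251, n₁=18
x̄₂=38.444, s₂=7.006, n₂=18
s_p² = [17·6.251² + 17·7.006²]/34 = 44.0801
SE = √(s_p²·(1/18+1/18)) = 2.2131
t = (57.611−38.444)/2.2131 = 8.6606
df = 34
p-value (one-sided, H₁ less) = 1.00000
At α=0.1: p ≥ α → fail to reject H₀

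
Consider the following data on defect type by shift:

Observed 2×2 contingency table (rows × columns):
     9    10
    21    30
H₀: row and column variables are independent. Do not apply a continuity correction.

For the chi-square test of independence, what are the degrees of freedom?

df = (r−1)(c−1) = (2−1)·(2−1) = 1

degrees of freedom = 1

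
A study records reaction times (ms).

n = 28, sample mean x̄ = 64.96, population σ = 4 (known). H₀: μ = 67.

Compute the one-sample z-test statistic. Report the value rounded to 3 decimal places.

SE = σ/√n = 4/√28 = 0.7559
z = (x̄−μ₀)/SE = (64.96−67)/0.7559 = -2.6987

test statistic = -2.699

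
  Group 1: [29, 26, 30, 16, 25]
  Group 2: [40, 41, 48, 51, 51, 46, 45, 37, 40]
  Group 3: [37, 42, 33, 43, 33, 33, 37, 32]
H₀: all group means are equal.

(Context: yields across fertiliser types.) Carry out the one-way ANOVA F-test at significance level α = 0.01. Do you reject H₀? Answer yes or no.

reject H₀: yes

Group means [25.20, 44.33, 36.25], grand mean 37.045
SSB = Σnᵢ(x̄ᵢ−x̄)² = 1184.655; SSW = ΣΣ(x−x̄ᵢ)² = 460.300
MSB = 1184.655/2 = 592.3273; MSW = 460.300/19 = 24.2263
F = MSB/MSW = 24.4497
df = (2, 19)
p-value (upper-tail) = 0.00001
At α=0.01: p < α → reject H₀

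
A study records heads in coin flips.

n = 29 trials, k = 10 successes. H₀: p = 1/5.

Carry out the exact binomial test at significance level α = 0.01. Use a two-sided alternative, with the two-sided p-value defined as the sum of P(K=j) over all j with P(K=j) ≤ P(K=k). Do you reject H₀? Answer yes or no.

Exact binomial: n=29, k=10, p₀=1/5=0.2000
P(X=j) = C(n,j)·p₀^j·(1−p₀)^(n−j); p = Σ P(X=j) over j with P(X=j) ≤ P(X=10)
p-value (two-sided) = 0.06203
At α=0.01: p ≥ α → fail to reject H₀

reject H₀: no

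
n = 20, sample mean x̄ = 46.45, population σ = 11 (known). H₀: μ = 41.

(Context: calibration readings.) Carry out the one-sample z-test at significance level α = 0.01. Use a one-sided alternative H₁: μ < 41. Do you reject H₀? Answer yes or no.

reject H₀: no

SE = σ/√n = 11/√20 = 2.4597
z = (x̄−μ₀)/SE = (46.45−41)/2.4597 = 2.2157
p-value (one-sided, H₁ less) = 0.98665
At α=0.01: p ≥ α → fail to reject H₀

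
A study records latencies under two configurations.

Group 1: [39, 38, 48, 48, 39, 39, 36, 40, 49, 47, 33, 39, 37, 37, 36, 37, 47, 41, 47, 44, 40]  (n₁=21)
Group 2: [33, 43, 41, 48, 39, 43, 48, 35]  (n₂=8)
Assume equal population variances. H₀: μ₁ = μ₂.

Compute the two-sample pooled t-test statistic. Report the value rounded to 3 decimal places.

test statistic = -0.120

x̄₁=41.000, s₁=4.837, n₁=21
x̄₂=41.250, s₂=5.471, n₂=8
s_p² = [20·4.837² + 7·5.471²]/27 = 25.0926
SE = √(s_p²·(1/21+1/8)) = 2.0812
t = (41.000−41.250)/2.0812 = -0.1201
df = 27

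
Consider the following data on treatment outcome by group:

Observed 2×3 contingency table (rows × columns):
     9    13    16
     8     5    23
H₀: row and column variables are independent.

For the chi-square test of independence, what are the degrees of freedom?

degrees of freedom = 2

df = (r−1)(c−1) = (2−1)·(3−1) = 2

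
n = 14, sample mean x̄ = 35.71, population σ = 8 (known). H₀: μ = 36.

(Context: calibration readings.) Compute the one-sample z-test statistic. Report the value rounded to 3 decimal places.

test statistic = -0.136

SE = σ/√n = 8/√14 = 2.1381
z = (x̄−μ₀)/SE = (35.71−36)/2.1381 = -0.1356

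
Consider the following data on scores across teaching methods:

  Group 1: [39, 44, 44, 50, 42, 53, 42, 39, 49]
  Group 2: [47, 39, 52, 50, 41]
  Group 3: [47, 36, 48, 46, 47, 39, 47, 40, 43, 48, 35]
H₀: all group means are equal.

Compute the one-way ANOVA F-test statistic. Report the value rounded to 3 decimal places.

Group means [44.67, 45.80, 43.27], grand mean 44.280
SSB = Σnᵢ(x̄ᵢ−x̄)² = 24.058; SSW = ΣΣ(x−x̄ᵢ)² = 566.982
MSB = 24.058/2 = 12.0291; MSW = 566.982/22 = 25.7719
F = MSB/MSW = 0.4668
df = (2, 22)

test statistic = 0.467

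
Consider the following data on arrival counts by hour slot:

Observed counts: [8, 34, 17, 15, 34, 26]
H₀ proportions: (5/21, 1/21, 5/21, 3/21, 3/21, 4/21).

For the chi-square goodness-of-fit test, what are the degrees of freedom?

df = k − 1 = 6 − 1 = 5

degrees of freedom = 5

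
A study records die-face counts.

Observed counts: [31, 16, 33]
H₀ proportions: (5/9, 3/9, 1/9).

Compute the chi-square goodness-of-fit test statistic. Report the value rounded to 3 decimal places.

n = 80; E_i = n·p_i = [44.44, 26.67, 8.89]
χ² = (31−44.44)²/44.44 + (16−26.67)²/26.67 + (33−8.89)²/8.89 = 73.7350
df = 2

test statistic = 73.735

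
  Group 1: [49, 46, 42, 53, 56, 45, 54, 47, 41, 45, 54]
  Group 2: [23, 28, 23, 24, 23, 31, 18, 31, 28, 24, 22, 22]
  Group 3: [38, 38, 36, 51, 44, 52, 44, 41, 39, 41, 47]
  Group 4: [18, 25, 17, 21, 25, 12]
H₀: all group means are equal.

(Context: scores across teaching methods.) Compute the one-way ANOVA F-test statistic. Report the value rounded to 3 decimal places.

test statistic = 74.670

Group means [48.36, 24.75, 42.82, 19.67], grand mean 35.450
SSB = Σnᵢ(x̄ᵢ−x̄)² = 5300.135; SSW = ΣΣ(x−x̄ᵢ)² = 851.765
MSB = 5300.135/3 = 1766.7116; MSW = 851.765/36 = 23.6601
F = MSB/MSW = 74.6704
df = (3, 36)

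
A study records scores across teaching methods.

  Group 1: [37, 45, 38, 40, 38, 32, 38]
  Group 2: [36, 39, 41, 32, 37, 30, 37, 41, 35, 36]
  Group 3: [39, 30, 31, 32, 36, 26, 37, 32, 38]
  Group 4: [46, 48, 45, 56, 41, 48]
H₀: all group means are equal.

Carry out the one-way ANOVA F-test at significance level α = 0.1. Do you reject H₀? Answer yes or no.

reject H₀: yes

Group means [38.29, 36.40, 33.44, 47.33], grand mean 38.031
SSB = Σnᵢ(x̄ᵢ−x̄)² = 735.585; SSW = ΣΣ(x−x̄ᵢ)² = 473.384
MSB = 735.585/3 = 245.1949; MSW = 473.384/28 = 16.9066
F = MSB/MSW = 14.5029
df = (3, 28)
p-value (upper-tail) = 0.00001
At α=0.1: p < α → reject H₀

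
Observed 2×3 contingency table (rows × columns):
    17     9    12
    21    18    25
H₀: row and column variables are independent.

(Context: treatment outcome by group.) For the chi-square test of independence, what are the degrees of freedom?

df = (r−1)(c−1) = (2−1)·(3−1) = 2

degrees of freedom = 2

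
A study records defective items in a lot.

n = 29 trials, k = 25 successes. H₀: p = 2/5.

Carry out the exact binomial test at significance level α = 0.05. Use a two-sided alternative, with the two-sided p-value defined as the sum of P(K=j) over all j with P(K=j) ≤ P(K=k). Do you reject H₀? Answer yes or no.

reject H₀: yes

Exact binomial: n=29, k=25, p₀=2/5=0.4000
P(X=j) = C(n,j)·p₀^j·(1−p₀)^(n−j); p = Σ P(X=j) over j with P(X=j) ≤ P(X=25)
p-value (two-sided) = 0.00000
At α=0.05: p < α → reject H₀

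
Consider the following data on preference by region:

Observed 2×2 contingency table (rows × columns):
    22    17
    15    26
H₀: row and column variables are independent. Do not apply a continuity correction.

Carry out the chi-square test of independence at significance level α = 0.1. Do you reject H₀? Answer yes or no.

reject H₀: yes

Row totals [39, 41], col totals [37, 43], n=80
χ² = (22−18.04)²/18.04 + (17−20.96)²/20.96 + (15−18.96)²/18.96 + (26−22.04)²/22.04 = 3.1600
df = 1
p-value (upper-tail) = 0.07546
At α=0.1: p < α → reject H₀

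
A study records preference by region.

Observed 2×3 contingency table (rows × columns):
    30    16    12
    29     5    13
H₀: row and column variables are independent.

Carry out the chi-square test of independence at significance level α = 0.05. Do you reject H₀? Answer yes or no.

reject H₀: no

Row totals [58, 47], col totals [59, 21, 25], n=105
χ² = (30−32.59)²/32.59 + (16−11.60)²/11.60 + (12−13.81)²/13.81 + (29−26.41)²/26.41 + (5−9.40)²/9.40 + (13−11.19)²/11.19 = 4.7183
df = 2
p-value (upper-tail) = 0.09450
At α=0.05: p ≥ α → fail to reject H₀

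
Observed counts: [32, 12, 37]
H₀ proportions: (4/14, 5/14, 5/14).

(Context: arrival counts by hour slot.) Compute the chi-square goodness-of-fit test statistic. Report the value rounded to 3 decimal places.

test statistic = 15.548

n = 81; E_i = n·p_i = [23.14, 28.93, 28.93]
χ² = (32−23.14)²/23.14 + (12−28.93)²/28.93 + (37−28.93)²/28.93 = 15.5481
df = 2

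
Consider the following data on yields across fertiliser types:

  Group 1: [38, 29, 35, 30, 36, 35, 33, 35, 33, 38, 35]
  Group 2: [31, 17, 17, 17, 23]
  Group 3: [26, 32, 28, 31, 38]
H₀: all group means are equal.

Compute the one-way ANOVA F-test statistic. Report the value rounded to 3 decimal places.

Group means [34.27, 21.00, 31.00], grand mean 30.333
SSB = Σnᵢ(x̄ᵢ−x̄)² = 608.485; SSW = ΣΣ(x−x̄ᵢ)² = 318.182
MSB = 608.485/2 = 304.2424; MSW = 318.182/18 = 17.6768
F = MSB/MSW = 17.2114
df = (2, 18)

test statistic = 17.211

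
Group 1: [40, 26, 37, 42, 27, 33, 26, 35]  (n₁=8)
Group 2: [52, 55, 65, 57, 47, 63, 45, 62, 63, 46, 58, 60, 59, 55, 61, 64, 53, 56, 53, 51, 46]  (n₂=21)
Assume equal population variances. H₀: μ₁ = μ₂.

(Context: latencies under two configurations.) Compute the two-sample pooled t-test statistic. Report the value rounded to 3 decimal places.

x̄₁=33.250, s₁=6.364, n₁=8
x̄₂=55.762, s₂=6.308, n₂=21
s_p² = [7·6.364² + 20·6.308²]/27 = 39.9744
SE = √(s_p²·(1/8+1/21)) = 2.6269
t = (33.250−55.762)/2.6269 = -8.5699
df = 27

test statistic = -8.570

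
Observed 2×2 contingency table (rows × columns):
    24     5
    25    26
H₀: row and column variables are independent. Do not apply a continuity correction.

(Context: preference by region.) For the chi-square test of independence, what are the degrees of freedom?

degrees of freedom = 1

df = (r−1)(c−1) = (2−1)·(2−1) = 1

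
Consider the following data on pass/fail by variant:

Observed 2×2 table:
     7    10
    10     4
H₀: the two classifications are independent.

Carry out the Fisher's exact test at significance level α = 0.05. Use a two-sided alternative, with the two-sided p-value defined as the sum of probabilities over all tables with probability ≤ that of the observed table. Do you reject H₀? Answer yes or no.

Margins: r₁=17, r₂=14, c₁=17, c₂=14, n=31
p_obs = C(17,7)·C(14,10)/C(31,17); sum pmf over tables with pmf ≤ p_obs
p-value (two-sided) = 0.14933
At α=0.05: p ≥ α → fail to reject H₀

reject H₀: no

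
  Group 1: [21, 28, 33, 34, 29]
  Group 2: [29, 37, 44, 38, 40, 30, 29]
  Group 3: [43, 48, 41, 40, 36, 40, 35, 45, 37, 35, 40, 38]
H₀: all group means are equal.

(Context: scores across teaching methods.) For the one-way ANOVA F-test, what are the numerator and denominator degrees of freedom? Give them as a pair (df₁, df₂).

k = 3 groups, N = 24 total
df = (k−1, N−k) = (3−1, 24−3) = (2, 21)

degrees of freedom = [2, 21]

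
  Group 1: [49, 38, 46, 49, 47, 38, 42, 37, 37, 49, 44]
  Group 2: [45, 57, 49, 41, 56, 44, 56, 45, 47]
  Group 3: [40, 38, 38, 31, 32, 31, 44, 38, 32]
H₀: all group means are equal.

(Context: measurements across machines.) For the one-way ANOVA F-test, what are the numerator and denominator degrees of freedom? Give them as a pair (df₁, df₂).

degrees of freedom = [2, 26]

k = 3 groups, N = 29 total
df = (k−1, N−k) = (3−1, 29−3) = (2, 26)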